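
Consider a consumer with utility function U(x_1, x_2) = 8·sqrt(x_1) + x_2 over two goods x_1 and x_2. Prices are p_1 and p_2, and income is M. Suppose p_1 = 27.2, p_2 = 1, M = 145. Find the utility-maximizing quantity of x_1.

x_1* = 0.0216

Set MRS = p_1/p_2: 4·x_1^(−1/2) = p_1/p_2.
Thus x_1* = (4·p_2/p_1)² — independent of M — with the rest of income spent on x_2.
Plugging in: x_1* = (4·1/27.2)² = 0.0216.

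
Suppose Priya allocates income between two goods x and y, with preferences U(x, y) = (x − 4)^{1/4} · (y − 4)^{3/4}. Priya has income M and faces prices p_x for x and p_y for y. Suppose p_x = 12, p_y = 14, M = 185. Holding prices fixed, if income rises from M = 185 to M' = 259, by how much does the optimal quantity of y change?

Δy* = 3.9643

MRS = (1/3)·(y−4)/(x−4). Tangency with p_x/p_y gives y−4 = 3·(p_x/p_y)·(x−4).
Substituting into the budget: x* = 4 + 0.25·(M − 4·p_x − 4·p_y)/p_x, and y* = 4 + 0.75·(…)/p_y.
Discretionary income = 185 − 4·12 − 4·14 = 81; y* = 4 + 0.75·81/14 = 8.3393.
At M' = 259: y* = 12.3036. Change: 12.3036 − 8.3393 = 3.9643.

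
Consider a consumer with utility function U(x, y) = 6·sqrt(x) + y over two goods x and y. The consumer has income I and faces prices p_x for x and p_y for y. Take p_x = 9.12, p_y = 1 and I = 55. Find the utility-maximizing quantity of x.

Set MRS = p_x/p_y: 3·x^(−1/2) = p_x/p_y.
Thus x* = (3·p_y/p_x)² — independent of I — with the rest of income spent on y.
Plugging in: x* = (3·1/9.12)² = 0.1082.

x* = 0.1082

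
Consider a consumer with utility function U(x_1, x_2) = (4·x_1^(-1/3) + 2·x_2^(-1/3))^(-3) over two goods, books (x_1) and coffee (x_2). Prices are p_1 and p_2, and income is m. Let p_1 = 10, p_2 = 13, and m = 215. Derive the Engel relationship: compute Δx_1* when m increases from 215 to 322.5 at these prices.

MRS = MU_x_1/MU_x_2 = 2·(x_2/x_1)^(4/3). Set equal to p_1/p_2.
Solve for the ratio: x_2/x_1 = [(1/2)·p_1/p_2]^(0.75).
Substitute x_2 = (x_2/x_1)·x_1 into the budget: x_1* = m/(p_1 + p_2·(x_2/x_1)).
Numerically x_2/x_1 = 0.488394, so x_1* = 215/(10 + 13·0.488394) = 13.1506.
At m' = 322.5: x_1* = 19.7258. Change: 19.7258 − 13.1506 = 6.5753.

Δx_1* = 6.5753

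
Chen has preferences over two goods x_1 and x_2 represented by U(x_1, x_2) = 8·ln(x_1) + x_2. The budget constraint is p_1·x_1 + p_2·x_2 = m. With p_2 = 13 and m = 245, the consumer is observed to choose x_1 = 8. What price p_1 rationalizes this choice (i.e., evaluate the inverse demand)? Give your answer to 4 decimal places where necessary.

p_1 = 13

MU_x_1 = 8/x_1, MU_x_2 = 1. Tangency: 8/x_1 = p_1/p_2.
So x_1*(p_1,p_2) = 8·p_2/p_1, independent of income; and x_2* = (m − 8·p_2)/p_2.
Set x_1* = 8 in the demand function and solve for p_1: p_1 = 13.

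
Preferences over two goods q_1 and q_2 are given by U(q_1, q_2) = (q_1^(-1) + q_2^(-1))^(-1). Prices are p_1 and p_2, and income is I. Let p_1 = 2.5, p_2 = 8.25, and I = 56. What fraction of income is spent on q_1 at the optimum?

share on q_1 = 0.355

From the CES first-order condition, (q_2/q_1)^(2) = p_1/p_2.
Solve for the ratio: q_2/q_1 = [p_1/p_2]^(0.5).
Substitute q_2 = (q_2/q_1)·q_1 into the budget: q_1* = I/(p_1 + p_2·(q_2/q_1)).
Numerically q_2/q_1 = 0.550482, so q_1* = 56/(2.5 + 8.25·0.550482) = 7.9529 and q_2* = 0.550482·7.9529 = 4.3779.
Expenditure on q_1: 2.5·7.9529 = 19.8822; share = 0.355.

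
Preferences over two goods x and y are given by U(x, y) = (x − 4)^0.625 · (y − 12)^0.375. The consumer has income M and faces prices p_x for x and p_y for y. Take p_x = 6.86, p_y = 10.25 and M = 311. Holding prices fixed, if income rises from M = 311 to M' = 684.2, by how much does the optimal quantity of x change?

Δx* = 34.0015

MRS = (5/3)·(y−12)/(x−4). Tangency with p_x/p_y gives y−12 = (3/5)·(p_x/p_y)·(x−4).
Substituting into the budget: x* = 4 + 0.625·(M − 4·p_x − 12·p_y)/p_x, and y* = 12 + 0.375·(…)/p_y.
Discretionary income = 311 − 4·6.86 − 12·10.25 = 160.56; x* = 4 + 0.625·160.56/6.86 = 18.6283.
At M' = 684.2: x* = 52.6297. Change: 52.6297 − 18.6283 = 34.0015.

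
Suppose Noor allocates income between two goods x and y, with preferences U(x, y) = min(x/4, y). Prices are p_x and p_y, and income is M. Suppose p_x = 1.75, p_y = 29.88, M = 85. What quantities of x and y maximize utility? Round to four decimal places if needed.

x* = 9.2191, y* = 2.3048

Leontief preferences: the optimum is at the kink where x/4 = y/1, i.e. y = (1/4)·x.
Budget: p_x·x + p_y·(1/4)·x = M, so (4·p_x + p_y)·x = 4·M.
Demand: x*(p_x,p_y,M) = 4·M/(4·p_x + p_y), y* = M/(4·p_x + p_y).
Here 4·1.75 + 29.88 = 36.88, giving x* = 9.2191 and y* = 2.3048.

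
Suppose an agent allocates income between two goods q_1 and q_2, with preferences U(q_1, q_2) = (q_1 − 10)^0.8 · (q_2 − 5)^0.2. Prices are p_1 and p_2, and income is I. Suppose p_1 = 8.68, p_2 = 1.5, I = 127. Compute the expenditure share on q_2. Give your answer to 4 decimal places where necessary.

MRS = 4·(q_2−5)/(q_1−10). Tangency with p_1/p_2 gives q_2−5 = (1/4)·(p_1/p_2)·(q_1−10).
Substituting into the budget: q_1* = 10 + 0.8·(I − 10·p_1 − 5·p_2)/p_1, and q_2* = 5 + 0.2·(…)/p_2.
Discretionary income = 127 − 10·8.68 − 5·1.5 = 32.7; q_1* = 10 + 0.8·32.7/8.68 = 13.0138; q_2* = 5 + 0.2·32.7/1.5 = 9.36.
Expenditure on q_2: 1.5·9.36 = 14.04; share = 0.1106.

share on q_2 = 0.1106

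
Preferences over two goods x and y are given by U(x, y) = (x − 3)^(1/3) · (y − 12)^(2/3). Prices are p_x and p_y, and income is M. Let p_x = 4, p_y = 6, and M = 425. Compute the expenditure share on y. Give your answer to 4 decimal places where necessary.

Let x' = x−3, y' = y−12. MRS = (1/2)·y'/x' = p_x/p_y.
Substituting into the budget: x* = 3 + 1/3·(M − 3·p_x − 12·p_y)/p_x, and y* = 12 + 2/3·(…)/p_y.
Discretionary income = 425 − 3·4 − 12·6 = 341; x* = 3 + 1/3·341/4 = 31.4167; y* = 12 + 2/3·341/6 = 49.8889.
Expenditure on y: 6·49.8889 = 299.3333; share = 0.7043.

share on y = 0.7043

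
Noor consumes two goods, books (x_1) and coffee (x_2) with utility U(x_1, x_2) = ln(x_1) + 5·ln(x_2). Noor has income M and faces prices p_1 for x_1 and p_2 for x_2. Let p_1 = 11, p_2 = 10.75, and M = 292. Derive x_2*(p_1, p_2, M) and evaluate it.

MU_x_1/MU_x_2 = (x_2)/(5·x_1); tangency sets this equal to p_1/p_2.
So p_2·x_2 = 5·p_1·x_1; combined with the budget, a share 1/6 of income goes to x_1.
Demand: x_1*(p_1,p_2,M) = 1/6·M/p_1 and x_2* = 5/6·M/p_2.
At p_1=11, p_2=10.75, M=292: x_2* = 5/6·292/10.75 = 22.6357.

x_2* = 22.6357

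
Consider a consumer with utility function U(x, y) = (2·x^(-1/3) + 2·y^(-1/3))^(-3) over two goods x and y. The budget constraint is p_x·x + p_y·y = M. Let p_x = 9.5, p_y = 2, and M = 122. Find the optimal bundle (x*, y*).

MU_x ∝ 2·x^(-4/3), MU_y ∝ 2·y^(-4/3), so MRS = (y/x)^(4/3) = p_x/p_y.
Solve for the ratio: y/x = [p_x/p_y]^(0.75).
Substitute y = (y/x)·x into the budget: x* = M/(p_x + p_y·(y/x)).
Numerically y/x = 3.217512, so x* = 122/(9.5 + 2·3.217512) = 7.6561 and y* = 3.217512·7.6561 = 24.6336.

x* = 7.6561, y* = 24.6336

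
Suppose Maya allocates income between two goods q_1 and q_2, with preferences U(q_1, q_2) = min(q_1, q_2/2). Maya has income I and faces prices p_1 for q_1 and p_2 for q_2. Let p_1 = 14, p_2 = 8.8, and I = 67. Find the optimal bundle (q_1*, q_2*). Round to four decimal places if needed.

Leontief preferences: the optimum is at the kink where q_1/1 = q_2/2, i.e. q_2 = 2·q_1.
Budget: p_1·q_1 + p_2·2·q_1 = I, so (p_1 + 2·p_2)·q_1 = I.
Demand: q_1*(p_1,p_2,I) = I/(p_1 + 2·p_2), q_2* = 2·I/(p_1 + 2·p_2).
Here 14 + 2·8.8 = 31.6, giving q_1* = 2.1203 and q_2* = 4.2405.

q_1* = 2.1203, q_2* = 4.2405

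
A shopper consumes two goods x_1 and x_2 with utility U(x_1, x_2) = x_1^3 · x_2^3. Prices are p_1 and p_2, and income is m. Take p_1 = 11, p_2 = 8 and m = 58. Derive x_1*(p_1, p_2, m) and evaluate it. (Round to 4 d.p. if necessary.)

MU_x_1/MU_x_2 = (3·x_2)/(3·x_1); tangency sets this equal to p_1/p_2.
Rearranging, p_2·x_2 = p_1·x_1. Substituting into the budget gives p_1·x_1·(1 + 1) = m.
Demand: x_1*(p_1,p_2,m) = 0.5·m/p_1 and x_2* = 0.5·m/p_2.
At p_1=11, p_2=8, m=58: x_1* = 0.5·58/11 = 2.6364.

x_1* = 2.6364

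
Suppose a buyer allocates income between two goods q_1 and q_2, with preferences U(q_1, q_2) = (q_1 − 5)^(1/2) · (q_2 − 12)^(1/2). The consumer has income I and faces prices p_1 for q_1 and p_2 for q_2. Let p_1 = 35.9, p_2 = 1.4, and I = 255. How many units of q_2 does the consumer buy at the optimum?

q_2* = 32.9643

Let q_1' = q_1−5, q_2' = q_2−12. MRS = q_2'/q_1' = p_1/p_2.
Substituting into the budget: q_1* = 5 + 0.5·(I − 5·p_1 − 12·p_2)/p_1, and q_2* = 12 + 0.5·(…)/p_2.
Discretionary income = 255 − 5·35.9 − 12·1.4 = 58.7; q_2* = 12 + 0.5·58.7/1.4 = 32.9643.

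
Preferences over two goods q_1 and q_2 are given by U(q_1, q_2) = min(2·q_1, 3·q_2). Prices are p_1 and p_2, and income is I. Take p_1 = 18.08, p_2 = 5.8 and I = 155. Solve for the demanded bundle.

q_1* = 7.0626, q_2* = 4.7084

Here 3·18.08 + 2·5.8 = 65.84, giving q_1* = 7.0626 and q_2* = 4.7084.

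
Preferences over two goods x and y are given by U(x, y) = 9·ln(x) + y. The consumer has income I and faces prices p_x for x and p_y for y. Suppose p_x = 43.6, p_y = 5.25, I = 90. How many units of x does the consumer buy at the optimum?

x* = 1.0837

MU_x = 9/x, MU_y = 1. Tangency: 9/x = p_x/p_y.
So x*(p_x,p_y) = 9·p_y/p_x, independent of income; and y* = (I − 9·p_y)/p_y.
At the given prices: x* = 9·5.25/43.6 = 1.0837.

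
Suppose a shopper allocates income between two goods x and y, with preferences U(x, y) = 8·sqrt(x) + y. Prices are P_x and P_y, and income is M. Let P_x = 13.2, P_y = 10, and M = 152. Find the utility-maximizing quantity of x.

Utility is quasi-linear in y; the FOC for x is 4/√x = P_x/P_y.
Solve: √x = 4·P_y/P_x, so x*(P_x,P_y) = (4·P_y/P_x)², and y* = (M − P_x·x*)/P_y.
Plugging in: x* = (4·10/13.2)² = 9.1827.

x* = 9.1827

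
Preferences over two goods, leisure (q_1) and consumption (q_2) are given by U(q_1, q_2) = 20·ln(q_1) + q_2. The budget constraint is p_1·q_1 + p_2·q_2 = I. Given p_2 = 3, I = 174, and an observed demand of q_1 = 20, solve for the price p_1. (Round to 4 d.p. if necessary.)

Set MRS = p_1/p_2: (20/q_1)/1 = p_1/p_2.
So q_1*(p_1,p_2) = 20·p_2/p_1, independent of income; and q_2* = (I − 20·p_2)/p_2.
Set q_1* = 20 in the demand function and solve for p_1: p_1 = 3.

p_1 = 3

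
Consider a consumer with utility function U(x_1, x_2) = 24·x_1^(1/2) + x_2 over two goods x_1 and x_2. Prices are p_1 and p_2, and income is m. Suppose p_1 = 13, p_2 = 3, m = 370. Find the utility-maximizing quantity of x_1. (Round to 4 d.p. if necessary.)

MU_x_1 = 12/√x_1, MU_x_2 = 1. Tangency: 12/√x_1 = p_1/p_2.
Thus x_1* = (12·p_2/p_1)² — independent of m — with the rest of income spent on x_2.
Plugging in: x_1* = (12·3/13)² = 7.6686.

x_1* = 7.6686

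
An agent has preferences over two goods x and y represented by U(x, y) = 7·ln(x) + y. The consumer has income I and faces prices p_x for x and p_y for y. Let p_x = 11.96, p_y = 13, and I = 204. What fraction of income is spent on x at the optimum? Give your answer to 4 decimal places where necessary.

share on x = 0.4461

Set MRS = p_x/p_y: (7/x)/1 = p_x/p_y.
So x*(p_x,p_y) = 7·p_y/p_x, independent of income; and y* = (I − 7·p_y)/p_y.
At the given prices: x* = 7·13/11.96 = 7.6087, and y* = 8.6923.
Expenditure on x: 11.96·7.6087 = 91; share = 0.4461.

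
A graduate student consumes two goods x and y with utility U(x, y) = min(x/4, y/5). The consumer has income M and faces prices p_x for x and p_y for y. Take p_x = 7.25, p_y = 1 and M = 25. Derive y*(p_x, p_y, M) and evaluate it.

y* = 3.6765

With perfect complements, no substitution: consume in ratio x:y = 4:5.
Budget: p_x·x + p_y·(5/4)·x = M, so (4·p_x + 5·p_y)·x = 4·M.
Demand: x*(p_x,p_y,M) = 4·M/(4·p_x + 5·p_y), y* = 5·M/(4·p_x + 5·p_y).
Here 4·7.25 + 5·1 = 34, giving y* = 3.6765.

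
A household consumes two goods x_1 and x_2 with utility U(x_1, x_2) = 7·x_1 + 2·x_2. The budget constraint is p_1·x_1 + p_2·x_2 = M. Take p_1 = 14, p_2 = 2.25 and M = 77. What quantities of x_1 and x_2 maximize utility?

Numerically: x_1* = 0, x_2* = 34.2222.

x_1* = 0, x_2* = 34.2222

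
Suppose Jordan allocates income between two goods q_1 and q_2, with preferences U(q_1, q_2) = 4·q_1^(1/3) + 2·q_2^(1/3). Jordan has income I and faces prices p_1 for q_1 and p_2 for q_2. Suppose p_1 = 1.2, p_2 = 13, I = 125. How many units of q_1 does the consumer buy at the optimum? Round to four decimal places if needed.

q_1* = 94.0627

Substitute q_2 = (q_2/q_1)·q_1 into the budget: q_1* = I/(p_1 + p_2·(q_2/q_1)).
Numerically q_2/q_1 = 0.009915, so q_1* = 125/(1.2 + 13·0.009915) = 94.0627.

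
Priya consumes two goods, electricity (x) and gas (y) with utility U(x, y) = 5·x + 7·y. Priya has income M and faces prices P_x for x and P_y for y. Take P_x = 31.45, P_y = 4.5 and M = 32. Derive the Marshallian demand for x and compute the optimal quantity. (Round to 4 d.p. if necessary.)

Perfect substitutes: compare marginal utility per dollar. 5/P_x vs 7/P_y → 0.159 vs 1.5556.
y gives more utility per dollar, so spend all income on y: y* = M/P_y, x* = 0.
Numerically: x* = 0, y* = 7.1111.

x* = 0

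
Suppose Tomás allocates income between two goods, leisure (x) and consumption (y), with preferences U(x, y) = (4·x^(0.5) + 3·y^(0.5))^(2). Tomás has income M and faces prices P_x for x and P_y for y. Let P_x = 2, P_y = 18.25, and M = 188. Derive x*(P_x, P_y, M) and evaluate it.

x* = 88.5419

Substitute y = (y/x)·x into the budget: x* = M/(P_x + P_y·(y/x)).
Numerically y/x = 0.006755, so x* = 188/(2 + 18.25·0.006755) = 88.5419.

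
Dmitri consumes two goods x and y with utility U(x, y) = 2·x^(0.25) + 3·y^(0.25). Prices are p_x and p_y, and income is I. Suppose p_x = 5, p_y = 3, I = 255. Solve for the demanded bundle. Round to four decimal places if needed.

x* = 16.7995, y* = 57.0009

Numerically y/x = 3.393022, so x* = 255/(5 + 3·3.393022) = 16.7995 and y* = 3.393022·16.7995 = 57.0009.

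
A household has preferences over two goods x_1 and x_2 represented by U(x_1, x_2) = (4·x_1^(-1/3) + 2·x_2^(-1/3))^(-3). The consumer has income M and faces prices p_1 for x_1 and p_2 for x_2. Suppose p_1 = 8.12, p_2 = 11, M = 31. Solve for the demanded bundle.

From the CES first-order condition, 2·(x_2/x_1)^(4/3) = p_1/p_2.
Hence x_2/x_1 = ((1/2)·p_1/p_2)^(1/(4/3)), i.e. raised to the 0.75 power.
With the ratio pinned down, the budget gives x_1* = M/(p_1 + p_2·(x_2/x_1)) and x_2* = (x_2/x_1)·x_1*.
Numerically x_2/x_1 = 0.473533, so x_1* = 31/(8.12 + 11·0.473533) = 2.3258 and x_2* = 0.473533·2.3258 = 1.1013.

x_1* = 2.3258, x_2* = 1.1013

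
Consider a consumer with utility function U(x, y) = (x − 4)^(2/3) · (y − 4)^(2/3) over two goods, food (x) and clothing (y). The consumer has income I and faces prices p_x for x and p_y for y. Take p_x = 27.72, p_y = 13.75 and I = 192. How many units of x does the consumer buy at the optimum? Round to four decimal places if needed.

x* = 4.4711

This is Cobb-Douglas in (x−4, y−4): tangency gives 2/3·p_y·(y−4) = 2/3·p_x·(x−4).
Substituting into the budget: x* = 4 + 0.5·(I − 4·p_x − 4·p_y)/p_x, and y* = 4 + 0.5·(…)/p_y.
Discretionary income = 192 − 4·27.72 − 4·13.75 = 26.12; x* = 4 + 0.5·26.12/27.72 = 4.4711.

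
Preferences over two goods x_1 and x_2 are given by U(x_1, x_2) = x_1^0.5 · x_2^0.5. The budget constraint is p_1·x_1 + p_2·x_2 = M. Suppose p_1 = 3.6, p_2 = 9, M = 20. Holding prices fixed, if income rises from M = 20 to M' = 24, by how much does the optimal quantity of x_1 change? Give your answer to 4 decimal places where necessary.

Δx_1* = 0.5556

MU_x_1/MU_x_2 = (0.5·x_2)/(0.5·x_1); tangency sets this equal to p_1/p_2.
So 0.5·p_2·x_2 = 0.5·p_1·x_1; combined with the budget, a share 0.5 of income goes to x_1.
Demand: x_1*(p_1,p_2,M) = 0.5·M/p_1 and x_2* = 0.5·M/p_2.
At p_1=3.6, p_2=9, M=20: x_1* = 0.5·20/3.6 = 2.7778.
At M' = 24: x_1* = 3.3333. Change: 3.3333 − 2.7778 = 0.5556.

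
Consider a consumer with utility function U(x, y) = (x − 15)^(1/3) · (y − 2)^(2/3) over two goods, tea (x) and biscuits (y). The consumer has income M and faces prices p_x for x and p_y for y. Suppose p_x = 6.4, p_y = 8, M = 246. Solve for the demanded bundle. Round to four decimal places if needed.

MRS = (1/2)·(y−2)/(x−15). Tangency with p_x/p_y gives y−2 = 2·(p_x/p_y)·(x−15).
Substituting into the budget: x* = 15 + 1/3·(M − 15·p_x − 2·p_y)/p_x, and y* = 2 + 2/3·(…)/p_y.
Discretionary income = 246 − 15·6.4 − 2·8 = 134; x* = 15 + 1/3·134/6.4 = 21.9792; y* = 2 + 2/3·134/8 = 13.1667.

x* = 21.9792, y* = 13.1667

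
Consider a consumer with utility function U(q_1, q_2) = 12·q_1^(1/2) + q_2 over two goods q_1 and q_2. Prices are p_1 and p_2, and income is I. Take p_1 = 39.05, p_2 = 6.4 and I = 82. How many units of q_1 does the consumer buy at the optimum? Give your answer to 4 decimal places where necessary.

Utility is quasi-linear in q_2; the FOC for q_1 is 6/√q_1 = p_1/p_2.
Thus q_1* = (6·p_2/p_1)² — independent of I — with the rest of income spent on q_2.
Plugging in: q_1* = (6·6.4/39.05)² = 0.967.

q_1* = 0.967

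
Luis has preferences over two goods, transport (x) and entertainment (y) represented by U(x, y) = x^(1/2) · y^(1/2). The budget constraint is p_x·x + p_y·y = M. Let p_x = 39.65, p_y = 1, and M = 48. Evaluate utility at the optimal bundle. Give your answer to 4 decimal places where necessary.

V = 3.8114

The MRS is y/x. Set MRS = p_x/p_y.
Rearranging, p_y·y = p_x·x. Substituting into the budget gives p_x·x·(1 + 1) = M.
Demand: x*(p_x,p_y,M) = 0.5·M/p_x and y* = 0.5·M/p_y.
At p_x=39.65, p_y=1, M=48: x* = 0.5·48/39.65 = 0.6053, y* = 24.
Utility at the optimum: U(0.6053, 24) = 3.8114.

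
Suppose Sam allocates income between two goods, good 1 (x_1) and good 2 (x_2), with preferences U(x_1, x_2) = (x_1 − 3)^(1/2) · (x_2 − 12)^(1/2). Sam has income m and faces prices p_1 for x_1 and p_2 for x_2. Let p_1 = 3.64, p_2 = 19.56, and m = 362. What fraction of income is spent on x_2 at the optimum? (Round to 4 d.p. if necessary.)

Let x_1' = x_1−3, x_2' = x_2−12. MRS = x_2'/x_1' = p_1/p_2.
After buying the subsistence bundle (3, 12), a share 0.5 of the remaining income goes to x_1: x_1* = 3 + 0.5·(m − 3p_1 − 12p_2)/p_1.
Discretionary income = 362 − 3·3.64 − 12·19.56 = 116.36; x_1* = 3 + 0.5·116.36/3.64 = 18.9835; x_2* = 12 + 0.5·116.36/19.56 = 14.9744.
Expenditure on x_2: 19.56·14.9744 = 292.9; share = 0.8091.

share on x_2 = 0.8091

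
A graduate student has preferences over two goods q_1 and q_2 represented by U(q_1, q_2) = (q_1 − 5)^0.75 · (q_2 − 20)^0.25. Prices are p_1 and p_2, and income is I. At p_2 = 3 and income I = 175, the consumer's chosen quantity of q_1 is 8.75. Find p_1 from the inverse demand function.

This is Cobb-Douglas in (q_1−5, q_2−20): tangency gives 0.75·p_2·(q_2−20) = 0.25·p_1·(q_1−5).
After buying the subsistence bundle (5, 20), a share 0.75 of the remaining income goes to q_1: q_1* = 5 + 0.75·(I − 5p_1 − 20p_2)/p_1.
Set q_1* = 8.75 in the demand function and solve for p_1: p_1 = 11.5.

p_1 = 11.5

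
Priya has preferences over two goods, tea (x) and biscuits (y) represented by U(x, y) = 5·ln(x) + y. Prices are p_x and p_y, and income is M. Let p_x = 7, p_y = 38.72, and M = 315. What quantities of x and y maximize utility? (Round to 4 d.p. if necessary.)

Set MRS = p_x/p_y: (5/x)/1 = p_x/p_y.
So x*(p_x,p_y) = 5·p_y/p_x, independent of income; and y* = (M − 5·p_y)/p_y.
At the given prices: x* = 5·38.72/7 = 27.6571, and y* = 3.1353.

x* = 27.6571, y* = 3.1353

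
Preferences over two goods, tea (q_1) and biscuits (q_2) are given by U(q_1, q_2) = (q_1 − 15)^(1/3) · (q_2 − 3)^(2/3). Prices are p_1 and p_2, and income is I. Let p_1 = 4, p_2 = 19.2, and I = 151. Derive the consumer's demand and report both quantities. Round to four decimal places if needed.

q_1* = 17.7833, q_2* = 4.1597

Let q_1' = q_1−15, q_2' = q_2−3. MRS = (1/2)·q_2'/q_1' = p_1/p_2.
After buying the subsistence bundle (15, 3), a share 1/3 of the remaining income goes to q_1: q_1* = 15 + 1/3·(I − 15p_1 − 3p_2)/p_1.
Discretionary income = 151 − 15·4 − 3·19.2 = 33.4; q_1* = 15 + 1/3·33.4/4 = 17.7833; q_2* = 3 + 2/3·33.4/19.2 = 4.1597.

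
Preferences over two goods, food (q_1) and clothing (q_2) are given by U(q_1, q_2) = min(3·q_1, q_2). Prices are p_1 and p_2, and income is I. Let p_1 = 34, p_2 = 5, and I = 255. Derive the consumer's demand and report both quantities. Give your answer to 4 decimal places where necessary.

q_1* = 5.2041, q_2* = 15.6122

Leontief preferences: the optimum is at the kink where q_1/1 = q_2/3, i.e. q_2 = 3·q_1.
Budget: p_1·q_1 + p_2·3·q_1 = I, so (p_1 + 3·p_2)·q_1 = I.
Demand: q_1*(p_1,p_2,I) = I/(p_1 + 3·p_2), q_2* = 3·I/(p_1 + 3·p_2).
Here 34 + 3·5 = 49, giving q_1* = 5.2041 and q_2* = 15.6122.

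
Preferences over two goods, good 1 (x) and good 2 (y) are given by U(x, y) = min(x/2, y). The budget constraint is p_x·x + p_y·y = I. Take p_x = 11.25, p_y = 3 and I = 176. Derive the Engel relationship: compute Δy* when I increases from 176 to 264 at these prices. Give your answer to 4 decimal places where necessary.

With perfect complements, no substitution: consume in ratio x:y = 2:1.
Budget: p_x·x + p_y·(1/2)·x = I, so (2·p_x + p_y)·x = 2·I.
Demand: x*(p_x,p_y,I) = 2·I/(2·p_x + p_y), y* = I/(2·p_x + p_y).
Here 2·11.25 + 3 = 25.5, giving y* = 6.902.
At I' = 264: y* = 10.3529. Change: 10.3529 − 6.902 = 3.451.

Δy* = 3.451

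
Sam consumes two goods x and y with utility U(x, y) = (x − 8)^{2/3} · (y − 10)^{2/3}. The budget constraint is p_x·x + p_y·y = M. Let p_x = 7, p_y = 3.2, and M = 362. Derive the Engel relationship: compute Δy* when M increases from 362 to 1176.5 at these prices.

Δy* = 127.2656

Let x' = x−8, y' = y−10. MRS = y'/x' = p_x/p_y.
Substituting into the budget: x* = 8 + 0.5·(M − 8·p_x − 10·p_y)/p_x, and y* = 10 + 0.5·(…)/p_y.
Discretionary income = 362 − 8·7 − 10·3.2 = 274; y* = 10 + 0.5·274/3.2 = 52.8125.
At M' = 1176.5: y* = 180.0781. Change: 180.0781 − 52.8125 = 127.2656.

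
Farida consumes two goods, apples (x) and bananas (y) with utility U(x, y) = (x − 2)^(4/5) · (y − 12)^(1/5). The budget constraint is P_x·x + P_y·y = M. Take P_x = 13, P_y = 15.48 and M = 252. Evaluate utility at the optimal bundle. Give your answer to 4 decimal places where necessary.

Substituting into the budget: x* = 2 + 0.8·(M − 2·P_x − 12·P_y)/P_x, and y* = 12 + 0.2·(…)/P_y.
Discretionary income = 252 − 2·13 − 12·15.48 = 40.24; x* = 2 + 0.8·40.24/13 = 4.4763; y* = 12 + 0.2·40.24/15.48 = 12.5199.
Utility at the optimum: U(4.4763, 12.5199) = 1.8123.

V = 1.8123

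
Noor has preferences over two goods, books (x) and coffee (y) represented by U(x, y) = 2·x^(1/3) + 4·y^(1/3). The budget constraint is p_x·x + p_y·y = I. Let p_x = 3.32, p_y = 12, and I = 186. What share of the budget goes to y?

share on y = 0.598

MU_x ∝ 2·x^(-2/3), MU_y ∝ 4·y^(-2/3), so MRS = (1/2)·(y/x)^(2/3) = p_x/p_y.
Hence y/x = (2·p_x/p_y)^(1/(2/3)), i.e. raised to the 1.5 power.
Substitute y = (y/x)·x into the budget: x* = I/(p_x + p_y·(y/x)).
Numerically y/x = 0.411605, so x* = 186/(3.32 + 12·0.411605) = 22.5202 and y* = 0.411605·22.5202 = 9.2694.
Expenditure on y: 12·9.2694 = 111.233; share = 0.598.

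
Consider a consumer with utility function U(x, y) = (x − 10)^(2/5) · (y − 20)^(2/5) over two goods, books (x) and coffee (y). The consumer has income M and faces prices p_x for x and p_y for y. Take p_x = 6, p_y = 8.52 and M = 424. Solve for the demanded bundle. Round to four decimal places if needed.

x* = 26.1333, y* = 31.3615

After buying the subsistence bundle (10, 20), a share 0.5 of the remaining income goes to x: x* = 10 + 0.5·(M − 10p_x − 20p_y)/p_x.
Discretionary income = 424 − 10·6 − 20·8.52 = 193.6; x* = 10 + 0.5·193.6/6 = 26.1333; y* = 20 + 0.5·193.6/8.52 = 31.3615.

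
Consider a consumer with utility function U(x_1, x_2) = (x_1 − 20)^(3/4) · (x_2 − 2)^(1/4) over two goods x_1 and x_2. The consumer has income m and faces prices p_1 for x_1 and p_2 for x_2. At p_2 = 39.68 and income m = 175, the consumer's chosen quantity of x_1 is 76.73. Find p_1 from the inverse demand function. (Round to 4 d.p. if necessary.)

This is Cobb-Douglas in (x_1−20, x_2−2): tangency gives 0.75·p_2·(x_2−2) = 0.25·p_1·(x_1−20).
Substituting into the budget: x_1* = 20 + 0.75·(m − 20·p_1 − 2·p_2)/p_1, and x_2* = 2 + 0.25·(…)/p_2.
Set x_1* = 76.73 in the demand function and solve for p_1: p_1 = 1.

p_1 = 1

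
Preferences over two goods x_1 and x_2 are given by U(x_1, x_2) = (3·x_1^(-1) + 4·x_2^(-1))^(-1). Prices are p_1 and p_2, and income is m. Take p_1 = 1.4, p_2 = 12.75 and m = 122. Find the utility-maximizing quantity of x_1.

MU_x_1 ∝ 3·x_1^(-2), MU_x_2 ∝ 4·x_2^(-2), so MRS = (3/4)·(x_2/x_1)^(2) = p_1/p_2.
Hence x_2/x_1 = ((4/3)·p_1/p_2)^(1/(2)), i.e. raised to the 0.5 power.
Substitute x_2 = (x_2/x_1)·x_1 into the budget: x_1* = m/(p_1 + p_2·(x_2/x_1)).
Numerically x_2/x_1 = 0.382629, so x_1* = 122/(1.4 + 12.75·0.382629) = 19.4313.

x_1* = 19.4313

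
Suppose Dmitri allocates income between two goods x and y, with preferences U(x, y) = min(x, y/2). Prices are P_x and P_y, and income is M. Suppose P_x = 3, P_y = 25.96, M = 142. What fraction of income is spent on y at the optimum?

share on y = 0.9454

With perfect complements, no substitution: consume in ratio x:y = 1:2.
Budget: P_x·x + P_y·2·x = M, so (P_x + 2·P_y)·x = M.
Demand: x*(P_x,P_y,M) = M/(P_x + 2·P_y), y* = 2·M/(P_x + 2·P_y).
Here 3 + 2·25.96 = 54.92, giving x* = 2.5856 and y* = 5.1712.
Expenditure on y: 25.96·5.1712 = 134.2433; share = 0.9454.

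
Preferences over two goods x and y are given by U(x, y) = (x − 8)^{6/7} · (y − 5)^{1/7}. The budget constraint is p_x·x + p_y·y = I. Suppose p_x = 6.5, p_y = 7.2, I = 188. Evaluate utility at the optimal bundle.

This is Cobb-Douglas in (x−8, y−5): tangency gives 6/7·p_y·(y−5) = 1/7·p_x·(x−8).
Substituting into the budget: x* = 8 + 6/7·(I − 8·p_x − 5·p_y)/p_x, and y* = 5 + 1/7·(…)/p_y.
Discretionary income = 188 − 8·6.5 − 5·7.2 = 100; x* = 8 + 6/7·100/6.5 = 21.1868; y* = 5 + 1/7·100/7.2 = 6.9841.
Utility at the optimum: U(21.1868, 6.9841) = 10.0607.

V = 10.0607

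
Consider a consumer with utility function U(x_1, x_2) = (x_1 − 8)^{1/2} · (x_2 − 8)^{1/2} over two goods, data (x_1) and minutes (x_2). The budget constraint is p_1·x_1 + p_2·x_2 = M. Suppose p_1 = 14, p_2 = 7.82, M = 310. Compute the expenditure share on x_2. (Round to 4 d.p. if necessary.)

share on x_2 = 0.4203

Let x_1' = x_1−8, x_2' = x_2−8. MRS = x_2'/x_1' = p_1/p_2.
Substituting into the budget: x_1* = 8 + 0.5·(M − 8·p_1 − 8·p_2)/p_1, and x_2* = 8 + 0.5·(…)/p_2.
Discretionary income = 310 − 8·14 − 8·7.82 = 135.44; x_1* = 8 + 0.5·135.44/14 = 12.8371; x_2* = 8 + 0.5·135.44/7.82 = 16.6598.
Expenditure on x_2: 7.82·16.6598 = 130.28; share = 0.4203.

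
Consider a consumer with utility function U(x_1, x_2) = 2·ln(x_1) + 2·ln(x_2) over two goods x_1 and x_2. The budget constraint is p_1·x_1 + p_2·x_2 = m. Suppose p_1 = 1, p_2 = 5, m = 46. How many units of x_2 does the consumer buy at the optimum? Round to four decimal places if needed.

x_2* = 4.6

Tangency: MRS = x_2/x_1 = p_1/p_2.
So 2·p_2·x_2 = 2·p_1·x_1; combined with the budget, a share 0.5 of income goes to x_1.
Demand: x_1*(p_1,p_2,m) = 0.5·m/p_1 and x_2* = 0.5·m/p_2.
At p_1=1, p_2=5, m=46: x_2* = 0.5·46/5 = 4.6.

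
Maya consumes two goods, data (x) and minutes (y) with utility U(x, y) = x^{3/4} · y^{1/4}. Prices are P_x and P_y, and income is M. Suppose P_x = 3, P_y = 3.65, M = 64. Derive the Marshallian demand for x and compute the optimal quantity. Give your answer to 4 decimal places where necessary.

x* = 16

At P_x=3, P_y=3.65, M=64: x* = 0.75·64/3 = 16.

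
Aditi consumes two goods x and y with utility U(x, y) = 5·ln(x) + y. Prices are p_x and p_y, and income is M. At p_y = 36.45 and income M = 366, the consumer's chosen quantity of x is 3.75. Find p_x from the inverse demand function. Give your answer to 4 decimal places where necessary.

p_x = 48.6

Set MRS = p_x/p_y: (5/x)/1 = p_x/p_y.
So x*(p_x,p_y) = 5·p_y/p_x, independent of income; and y* = (M − 5·p_y)/p_y.
Set x* = 3.75 in the demand function and solve for p_x: p_x = 48.6.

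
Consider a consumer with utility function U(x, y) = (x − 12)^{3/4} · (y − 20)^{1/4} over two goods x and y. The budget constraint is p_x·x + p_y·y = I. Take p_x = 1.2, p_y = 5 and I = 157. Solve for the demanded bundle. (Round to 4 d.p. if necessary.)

x* = 38.625, y* = 22.13

This is Cobb-Douglas in (x−12, y−20): tangency gives 0.75·p_y·(y−20) = 0.25·p_x·(x−12).
After buying the subsistence bundle (12, 20), a share 0.75 of the remaining income goes to x: x* = 12 + 0.75·(I − 12p_x − 20p_y)/p_x.
Discretionary income = 157 − 12·1.2 − 20·5 = 42.6; x* = 12 + 0.75·42.6/1.2 = 38.625; y* = 20 + 0.25·42.6/5 = 22.13.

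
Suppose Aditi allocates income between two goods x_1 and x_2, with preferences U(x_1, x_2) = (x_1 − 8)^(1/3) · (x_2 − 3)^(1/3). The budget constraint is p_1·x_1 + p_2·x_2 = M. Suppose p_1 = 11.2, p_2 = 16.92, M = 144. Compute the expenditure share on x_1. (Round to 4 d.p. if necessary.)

After buying the subsistence bundle (8, 3), a share 0.5 of the remaining income goes to x_1: x_1* = 8 + 0.5·(M − 8p_1 − 3p_2)/p_1.
Discretionary income = 144 − 8·11.2 − 3·16.92 = 3.64; x_1* = 8 + 0.5·3.64/11.2 = 8.1625; x_2* = 3 + 0.5·3.64/16.92 = 3.1076.
Expenditure on x_1: 11.2·8.1625 = 91.42; share = 0.6349.

share on x_1 = 0.6349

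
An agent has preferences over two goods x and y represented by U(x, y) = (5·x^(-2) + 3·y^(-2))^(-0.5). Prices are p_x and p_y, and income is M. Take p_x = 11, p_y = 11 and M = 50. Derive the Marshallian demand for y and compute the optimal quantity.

From the CES first-order condition, (5/3)·(y/x)^(3) = p_x/p_y.
Hence y/x = ((3/5)·p_x/p_y)^(1/(3)), i.e. raised to the 1/3 power.
With the ratio pinned down, the budget gives x* = M/(p_x + p_y·(y/x)) and y* = (y/x)·x*.
Numerically y/x = 0.843433, so x* = 50/(11 + 11·0.843433) = 2.4658 and y* = 0.843433·2.4658 = 2.0797.

y* = 2.0797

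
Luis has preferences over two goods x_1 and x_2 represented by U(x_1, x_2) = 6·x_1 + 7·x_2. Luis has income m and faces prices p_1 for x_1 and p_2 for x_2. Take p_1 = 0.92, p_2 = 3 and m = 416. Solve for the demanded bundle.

Perfect substitutes: compare marginal utility per dollar. 6/p_1 vs 7/p_2 → 6.5217 vs 2.3333.
x_1 gives more utility per dollar, so spend all income on x_1: x_1* = m/p_1, x_2* = 0.
Numerically: x_1* = 452.1739, x_2* = 0.

x_1* = 452.1739, x_2* = 0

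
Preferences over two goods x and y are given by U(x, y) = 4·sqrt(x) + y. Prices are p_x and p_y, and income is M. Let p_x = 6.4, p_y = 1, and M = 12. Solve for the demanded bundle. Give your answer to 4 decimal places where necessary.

x* = 0.0977, y* = 11.375

Utility is quasi-linear in y; the FOC for x is 2/√x = p_x/p_y.
Solve: √x = 2·p_y/p_x, so x*(p_x,p_y) = (2·p_y/p_x)², and y* = (M − p_x·x*)/p_y.
Plugging in: x* = (2·1/6.4)² = 0.0977, y* = 11.375.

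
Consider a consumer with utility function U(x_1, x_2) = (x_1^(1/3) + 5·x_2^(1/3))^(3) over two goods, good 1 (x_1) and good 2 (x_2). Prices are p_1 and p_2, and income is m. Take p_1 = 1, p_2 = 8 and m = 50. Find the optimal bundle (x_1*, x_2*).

x_1* = 10.0952, x_2* = 4.9881

Numerically x_2/x_1 = 0.494106, so x_1* = 50/(1 + 8·0.494106) = 10.0952 and x_2* = 0.494106·10.0952 = 4.9881.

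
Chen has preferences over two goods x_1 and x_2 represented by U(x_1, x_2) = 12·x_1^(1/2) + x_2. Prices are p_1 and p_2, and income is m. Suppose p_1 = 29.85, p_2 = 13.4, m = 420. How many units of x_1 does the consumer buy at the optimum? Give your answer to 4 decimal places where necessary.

Set MRS = p_1/p_2: 6·x_1^(−1/2) = p_1/p_2.
Thus x_1* = (6·p_2/p_1)² — independent of m — with the rest of income spent on x_2.
Plugging in: x_1* = (6·13.4/29.85)² = 7.2548.

x_1* = 7.2548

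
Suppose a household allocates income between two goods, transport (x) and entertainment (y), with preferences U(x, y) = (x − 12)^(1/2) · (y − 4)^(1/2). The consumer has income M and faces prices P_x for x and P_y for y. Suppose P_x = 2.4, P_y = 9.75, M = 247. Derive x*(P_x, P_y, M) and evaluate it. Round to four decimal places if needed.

x* = 49.3333

Substituting into the budget: x* = 12 + 0.5·(M − 12·P_x − 4·P_y)/P_x, and y* = 4 + 0.5·(…)/P_y.
Discretionary income = 247 − 12·2.4 − 4·9.75 = 179.2; x* = 12 + 0.5·179.2/2.4 = 49.3333.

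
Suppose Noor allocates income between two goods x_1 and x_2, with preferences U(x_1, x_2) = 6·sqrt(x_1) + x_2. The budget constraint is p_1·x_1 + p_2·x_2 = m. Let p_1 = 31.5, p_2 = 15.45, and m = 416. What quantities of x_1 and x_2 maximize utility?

Set MRS = p_1/p_2: 3·x_1^(−1/2) = p_1/p_2.
Solve: √x_1 = 3·p_2/p_1, so x_1*(p_1,p_2) = (3·p_2/p_1)², and x_2* = (m − p_1·x_1*)/p_2.
Plugging in: x_1* = (3·15.45/31.5)² = 2.1651, x_2* = 22.5113.

x_1* = 2.1651, x_2* = 22.5113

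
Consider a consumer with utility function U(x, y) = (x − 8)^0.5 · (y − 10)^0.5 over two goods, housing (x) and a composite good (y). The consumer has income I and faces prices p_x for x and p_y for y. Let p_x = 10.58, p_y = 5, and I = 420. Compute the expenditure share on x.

share on x = 0.5412

Substituting into the budget: x* = 8 + 0.5·(I − 8·p_x − 10·p_y)/p_x, and y* = 10 + 0.5·(…)/p_y.
Discretionary income = 420 − 8·10.58 − 10·5 = 285.36; x* = 8 + 0.5·285.36/10.58 = 21.4858; y* = 10 + 0.5·285.36/5 = 38.536.
Expenditure on x: 10.58·21.4858 = 227.32; share = 0.5412.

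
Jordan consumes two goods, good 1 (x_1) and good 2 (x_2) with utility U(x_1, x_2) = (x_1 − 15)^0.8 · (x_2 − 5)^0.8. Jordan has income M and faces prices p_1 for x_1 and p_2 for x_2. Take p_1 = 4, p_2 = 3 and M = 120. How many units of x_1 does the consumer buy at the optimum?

This is Cobb-Douglas in (x_1−15, x_2−5): tangency gives 0.8·p_2·(x_2−5) = 0.8·p_1·(x_1−15).
Substituting into the budget: x_1* = 15 + 0.5·(M − 15·p_1 − 5·p_2)/p_1, and x_2* = 5 + 0.5·(…)/p_2.
Discretionary income = 120 − 15·4 − 5·3 = 45; x_1* = 15 + 0.5·45/4 = 20.625.

x_1* = 20.625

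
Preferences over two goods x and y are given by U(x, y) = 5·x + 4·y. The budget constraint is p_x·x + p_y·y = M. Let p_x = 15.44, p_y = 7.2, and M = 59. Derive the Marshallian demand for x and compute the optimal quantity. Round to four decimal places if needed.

y gives more utility per dollar, so spend all income on y: y* = M/p_y, x* = 0.
Numerically: x* = 0, y* = 8.1944.

x* = 0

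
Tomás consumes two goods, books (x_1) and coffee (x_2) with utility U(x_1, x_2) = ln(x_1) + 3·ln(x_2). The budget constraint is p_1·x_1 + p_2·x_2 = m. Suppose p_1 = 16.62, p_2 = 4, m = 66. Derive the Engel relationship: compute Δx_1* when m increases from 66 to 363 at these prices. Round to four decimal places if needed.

MU_x_1/MU_x_2 = (x_2)/(3·x_1); tangency sets this equal to p_1/p_2.
So p_2·x_2 = 3·p_1·x_1; combined with the budget, a share 0.25 of income goes to x_1.
Demand: x_1*(p_1,p_2,m) = 0.25·m/p_1 and x_2* = 0.75·m/p_2.
At p_1=16.62, p_2=4, m=66: x_1* = 0.25·66/16.62 = 0.9928.
At m' = 363: x_1* = 5.4603. Change: 5.4603 − 0.9928 = 4.4675.

Δx_1* = 4.4675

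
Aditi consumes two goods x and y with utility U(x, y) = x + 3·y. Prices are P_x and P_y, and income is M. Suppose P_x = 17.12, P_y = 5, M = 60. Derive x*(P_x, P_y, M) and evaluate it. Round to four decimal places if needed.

Perfect substitutes: compare marginal utility per dollar. 1/P_x vs 3/P_y → 0.0584 vs 0.6.
y gives more utility per dollar, so spend all income on y: y* = M/P_y, x* = 0.
Numerically: x* = 0, y* = 12.

x* = 0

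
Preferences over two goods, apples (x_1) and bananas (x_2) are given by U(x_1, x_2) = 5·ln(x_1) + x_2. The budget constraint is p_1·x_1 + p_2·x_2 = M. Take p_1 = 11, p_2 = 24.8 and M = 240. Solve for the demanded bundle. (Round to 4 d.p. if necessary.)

x_1* = 11.2727, x_2* = 4.6774

So x_1*(p_1,p_2) = 5·p_2/p_1, independent of income; and x_2* = (M − 5·p_2)/p_2.
At the given prices: x_1* = 5·24.8/11 = 11.2727, and x_2* = 4.6774.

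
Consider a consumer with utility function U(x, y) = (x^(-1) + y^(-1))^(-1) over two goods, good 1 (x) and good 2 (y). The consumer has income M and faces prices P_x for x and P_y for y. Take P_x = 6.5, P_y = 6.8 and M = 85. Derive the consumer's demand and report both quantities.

x* = 6.4647, y* = 6.3205

From the CES first-order condition, (y/x)^(2) = P_x/P_y.
Solve for the ratio: y/x = [P_x/P_y]^(0.5).
Substitute y = (y/x)·x into the budget: x* = M/(P_x + P_y·(y/x)).
Numerically y/x = 0.977692, so x* = 85/(6.5 + 6.8·0.977692) = 6.4647 and y* = 0.977692·6.4647 = 6.3205.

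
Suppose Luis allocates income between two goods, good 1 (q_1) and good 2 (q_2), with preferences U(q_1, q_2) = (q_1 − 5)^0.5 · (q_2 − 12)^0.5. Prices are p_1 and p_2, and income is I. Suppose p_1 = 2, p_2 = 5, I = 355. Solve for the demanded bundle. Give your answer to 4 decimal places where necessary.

MRS = (q_2−12)/(q_1−5). Tangency with p_1/p_2 gives q_2−12 = (p_1/p_2)·(q_1−5).
After buying the subsistence bundle (5, 12), a share 0.5 of the remaining income goes to q_1: q_1* = 5 + 0.5·(I − 5p_1 − 12p_2)/p_1.
Discretionary income = 355 − 5·2 − 12·5 = 285; q_1* = 5 + 0.5·285/2 = 76.25; q_2* = 12 + 0.5·285/5 = 40.5.

q_1* = 76.25, q_2* = 40.5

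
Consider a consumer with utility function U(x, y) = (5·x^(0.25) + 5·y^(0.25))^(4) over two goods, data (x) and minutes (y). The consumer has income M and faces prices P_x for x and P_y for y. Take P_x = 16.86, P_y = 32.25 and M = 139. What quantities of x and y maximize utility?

MU_x ∝ 5·x^(-0.75), MU_y ∝ 5·y^(-0.75), so MRS = (y/x)^(0.75) = P_x/P_y.
Solve for the ratio: y/x = [P_x/P_y]^(4/3).
Substitute y = (y/x)·x into the budget: x* = M/(P_x + P_y·(y/x)).
Numerically y/x = 0.42115, so x* = 139/(16.86 + 32.25·0.42115) = 4.566 and y* = 0.42115·4.566 = 1.923.

x* = 4.566, y* = 1.923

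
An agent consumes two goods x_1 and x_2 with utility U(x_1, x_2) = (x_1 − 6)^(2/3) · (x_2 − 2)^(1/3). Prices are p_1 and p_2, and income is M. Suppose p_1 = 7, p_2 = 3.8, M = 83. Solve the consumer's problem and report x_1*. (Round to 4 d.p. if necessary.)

x_1* = 9.181

This is Cobb-Douglas in (x_1−6, x_2−2): tangency gives 2/3·p_2·(x_2−2) = 1/3·p_1·(x_1−6).
After buying the subsistence bundle (6, 2), a share 2/3 of the remaining income goes to x_1: x_1* = 6 + 2/3·(M − 6p_1 − 2p_2)/p_1.
Discretionary income = 83 − 6·7 − 2·3.8 = 33.4; x_1* = 6 + 2/3·33.4/7 = 9.181.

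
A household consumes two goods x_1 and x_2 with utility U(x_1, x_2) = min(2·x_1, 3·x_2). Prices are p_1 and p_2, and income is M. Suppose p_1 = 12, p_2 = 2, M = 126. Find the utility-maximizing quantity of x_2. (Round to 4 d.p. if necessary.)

x_2* = 6.3

Leontief preferences: the optimum is at the kink where x_1/3 = x_2/2, i.e. x_2 = (2/3)·x_1.
Budget: p_1·x_1 + p_2·(2/3)·x_1 = M, so (3·p_1 + 2·p_2)·x_1 = 3·M.
Demand: x_1*(p_1,p_2,M) = 3·M/(3·p_1 + 2·p_2), x_2* = 2·M/(3·p_1 + 2·p_2).
Here 3·12 + 2·2 = 40, giving x_2* = 6.3.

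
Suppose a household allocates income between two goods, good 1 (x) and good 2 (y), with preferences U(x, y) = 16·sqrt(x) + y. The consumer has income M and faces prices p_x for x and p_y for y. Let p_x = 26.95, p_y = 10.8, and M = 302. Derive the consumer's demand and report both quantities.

MU_x = 8/√x, MU_y = 1. Tangency: 8/√x = p_x/p_y.
Solve: √x = 8·p_y/p_x, so x*(p_x,p_y) = (8·p_y/p_x)², and y* = (M − p_x·x*)/p_y.
Plugging in: x* = (8·10.8/26.95)² = 10.278, y* = 2.3155.

x* = 10.278, y* = 2.3155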